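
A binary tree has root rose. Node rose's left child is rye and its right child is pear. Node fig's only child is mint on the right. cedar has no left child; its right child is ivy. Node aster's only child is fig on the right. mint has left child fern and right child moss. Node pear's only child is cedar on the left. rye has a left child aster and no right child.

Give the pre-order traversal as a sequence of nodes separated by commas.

Pre-order visits the node, then its left subtree, then its right subtree.
Visit rose.
At rose: go left to rye.
  Visit rye.
  At rye: go left to aster.
    Visit aster.
    At aster: no left child.
    At aster: go right to fig.
      Visit fig.
      At fig: no left child.
      At fig: go right to mint.
        Visit mint.
        At mint: go left to fern.
          fern is a leaf — visit fern.
        At mint: go right to moss.
          moss is a leaf — visit moss.
  At rye: no right child.
At rose: go right to pear.
  Visit pear.
  At pear: go left to cedar.
    Visit cedar.
    At cedar: no left child.
    At cedar: go right to ivy.
      ivy is a leaf — visit ivy.
  At pear: no right child.

rose, rye, aster, fig, mint, fern, moss, pear, cedar, ivy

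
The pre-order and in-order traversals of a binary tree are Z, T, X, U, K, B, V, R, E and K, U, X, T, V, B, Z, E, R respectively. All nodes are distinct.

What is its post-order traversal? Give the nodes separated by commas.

K, U, X, V, B, T, E, R, Z

The first element of pre-order is the root; it splits in-order into left and right subtrees.
Root Z: left subtree has 6 nodes {K, U, X, T, V, B}, right has 2 {E, R}.
  Root T: left subtree has 3 nodes {K, U, X}, right has 2 {V, B}.
    Root X: left subtree has 2 nodes {K, U}, right has 0 { }.
      Root U: left subtree has 1 node {K}, right has 0 { }.
    Root B: left subtree has 1 node {V}, right has 0 { }.
  Root R: left subtree has 1 node {E}, right has 0 { }.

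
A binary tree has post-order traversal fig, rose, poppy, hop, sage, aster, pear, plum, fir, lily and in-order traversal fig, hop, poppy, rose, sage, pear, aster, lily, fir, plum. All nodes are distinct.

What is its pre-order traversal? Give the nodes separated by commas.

lily, pear, sage, hop, fig, poppy, rose, aster, fir, plum

The last element of post-order is the root; it splits in-order into left and right subtrees.
Root lily: left subtree has 7 nodes {fig, hop, poppy, rose, sage, pear, aster}, right has 2 {fir, plum}.
  Root pear: left subtree has 5 nodes {fig, hop, poppy, rose, sage}, right has 1 {aster}.
    Root sage: left subtree has 4 nodes {fig, hop, poppy, rose}, right has 0 { }.
      Root hop: left subtree has 1 node {fig}, right has 2 {poppy, rose}.
        Root poppy: left subtree has 0 nodes { }, right has 1 {rose}.
  Root fir: left subtree has 0 nodes { }, right has 1 {plum}.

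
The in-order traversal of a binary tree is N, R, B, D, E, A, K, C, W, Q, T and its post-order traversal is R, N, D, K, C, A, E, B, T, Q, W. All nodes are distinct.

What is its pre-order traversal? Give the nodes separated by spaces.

The last element of post-order is the root; it splits in-order into left and right subtrees.
Root W: left subtree has 8 nodes {N, R, B, D, E, A, K, C}, right has 2 {Q, T}.
  Root B: left subtree has 2 nodes {N, R}, right has 5 {D, E, A, K, C}.
    Root N: left subtree has 0 nodes { }, right has 1 {R}.
    Root E: left subtree has 1 node {D}, right has 3 {A, K, C}.
      Root A: left subtree has 0 nodes { }, right has 2 {K, C}.
        Root C: left subtree has 1 node {K}, right has 0 { }.
  Root Q: left subtree has 0 nodes { }, right has 1 {T}.

W B N R E D A C K Q T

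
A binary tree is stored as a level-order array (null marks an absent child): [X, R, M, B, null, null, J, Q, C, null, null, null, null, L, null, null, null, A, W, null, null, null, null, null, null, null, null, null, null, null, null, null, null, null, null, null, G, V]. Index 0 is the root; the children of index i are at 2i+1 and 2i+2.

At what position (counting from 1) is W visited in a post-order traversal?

Post-order visits the left subtree, then the right subtree, then the node.
At X: go left to R.
  At R: go left to B.
    At B: go left to Q.
      Q is a leaf — visit Q.
    At B: go right to C.
      At C: go left to A.
        At A: no left child.
        At A: go right to G.
          G is a leaf — visit G.
        Visit A.
      At C: go right to W.
        At W: go left to V.
          V is a leaf — visit V.
        At W: no right child.
        Visit W.
      Visit C.
    Visit B.
  At R: no right child.
  Visit R.
At X: go right to M.
  At M: no left child.
  At M: go right to J.
    At J: go left to L.
      L is a leaf — visit L.
    At J: no right child.
    Visit J.
  Visit M.
Visit X.
Full post-order sequence: Q, G, A, V, W, C, B, R, L, J, M, X.

5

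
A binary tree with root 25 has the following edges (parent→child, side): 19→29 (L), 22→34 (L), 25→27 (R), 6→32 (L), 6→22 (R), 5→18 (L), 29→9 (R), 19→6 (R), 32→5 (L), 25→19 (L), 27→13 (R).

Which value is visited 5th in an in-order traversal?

5

In-order visits the left subtree, then the node, then the right subtree.
At 25: go left to 19.
  At 19: go left to 29.
    At 29: no left child.
    Visit 29.
    At 29: go right to 9.
      9 is a leaf — visit 9.
  Visit 19.
  At 19: go right to 6.
    At 6: go left to 32.
      At 32: go left to 5.
        At 5: go left to 18.
          18 is a leaf — visit 18.
        Visit 5.
        At 5: no right child.
      Visit 32.
      At 32: no right child.
    Visit 6.
    At 6: go right to 22.
      At 22: go left to 34.
        34 is a leaf — visit 34.
      Visit 22.
      At 22: no right child.
Visit 25.
At 25: go right to 27.
  At 27: no left child.
  Visit 27.
  At 27: go right to 13.
    13 is a leaf — visit 13.
Full in-order sequence: 29, 9, 19, 18, 5, 32, 6, 34, 22, 25, 27, 13.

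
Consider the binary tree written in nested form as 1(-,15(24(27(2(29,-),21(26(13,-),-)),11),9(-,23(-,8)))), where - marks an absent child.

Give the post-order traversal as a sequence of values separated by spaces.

Post-order visits the left subtree, then the right subtree, then the node.
At 1: no left child.
At 1: go right to 15.
  At 15: go left to 24.
    At 24: go left to 27.
      At 27: go left to 2.
        At 2: go left to 29.
          29 is a leaf — visit 29.
        At 2: no right child.
        Visit 2.
      At 27: go right to 21.
        At 21: go left to 26.
          At 26: go left to 13.
            13 is a leaf — visit 13.
          At 26: no right child.
          Visit 26.
        At 21: no right child.
        Visit 21.
      Visit 27.
    At 24: go right to 11.
      11 is a leaf — visit 11.
    Visit 24.
  At 15: go right to 9.
    At 9: no left child.
    At 9: go right to 23.
      At 23: no left child.
      At 23: go right to 8.
        8 is a leaf — visit 8.
      Visit 23.
    Visit 9.
  Visit 15.
Visit 1.

29 2 13 26 21 27 11 24 8 23 9 15 1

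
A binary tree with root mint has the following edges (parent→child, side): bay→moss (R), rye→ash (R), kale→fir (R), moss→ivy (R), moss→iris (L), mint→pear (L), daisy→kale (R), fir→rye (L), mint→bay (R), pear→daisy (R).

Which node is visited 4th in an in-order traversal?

In-order visits the left subtree, then the node, then the right subtree.
At mint: go left to pear.
  At pear: no left child.
  Visit pear.
  At pear: go right to daisy.
    At daisy: no left child.
    Visit daisy.
    At daisy: go right to kale.
      At kale: no left child.
      Visit kale.
      At kale: go right to fir.
        At fir: go left to rye.
          At rye: no left child.
          Visit rye.
          At rye: go right to ash.
            ash is a leaf — visit ash.
        Visit fir.
        At fir: no right child.
Visit mint.
At mint: go right to bay.
  At bay: no left child.
  Visit bay.
  At bay: go right to moss.
    At moss: go left to iris.
      iris is a leaf — visit iris.
    Visit moss.
    At moss: go right to ivy.
      ivy is a leaf — visit ivy.
Full in-order sequence: pear, daisy, kale, rye, ash, fir, mint, bay, iris, moss, ivy.

rye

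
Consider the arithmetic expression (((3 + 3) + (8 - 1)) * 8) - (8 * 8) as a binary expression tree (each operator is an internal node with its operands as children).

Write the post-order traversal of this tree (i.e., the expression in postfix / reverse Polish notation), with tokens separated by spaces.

3 3 + 8 1 - + 8 * 8 8 * -

Post-order on an expression tree gives postfix notation: for each operator, emit left operand, right operand, then the operator.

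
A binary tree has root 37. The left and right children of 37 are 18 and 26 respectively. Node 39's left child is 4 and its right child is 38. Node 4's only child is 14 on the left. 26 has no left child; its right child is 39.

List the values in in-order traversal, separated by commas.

In-order visits the left subtree, then the node, then the right subtree.
At 37: go left to 18.
  18 is a leaf — visit 18.
Visit 37.
At 37: go right to 26.
  At 26: no left child.
  Visit 26.
  At 26: go right to 39.
    At 39: go left to 4.
      At 4: go left to 14.
        14 is a leaf — visit 14.
      Visit 4.
      At 4: no right child.
    Visit 39.
    At 39: go right to 38.
      38 is a leaf — visit 38.

18, 37, 26, 14, 4, 39, 38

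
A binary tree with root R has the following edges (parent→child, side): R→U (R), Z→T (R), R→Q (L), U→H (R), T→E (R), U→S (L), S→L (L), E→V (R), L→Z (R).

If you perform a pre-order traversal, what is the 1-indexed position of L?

5

Pre-order visits the node, then its left subtree, then its right subtree.
Visit R.
At R: go left to Q.
  Q is a leaf — visit Q.
At R: go right to U.
  Visit U.
  At U: go left to S.
    Visit S.
    At S: go left to L.
      Visit L.
      At L: no left child.
      At L: go right to Z.
        Visit Z.
        At Z: no left child.
        At Z: go right to T.
          Visit T.
          At T: no left child.
          At T: go right to E.
            Visit E.
            At E: no left child.
            At E: go right to V.
              V is a leaf — visit V.
    At S: no right child.
  At U: go right to H.
    H is a leaf — visit H.
Full pre-order sequence: R, Q, U, S, L, Z, T, E, V, H.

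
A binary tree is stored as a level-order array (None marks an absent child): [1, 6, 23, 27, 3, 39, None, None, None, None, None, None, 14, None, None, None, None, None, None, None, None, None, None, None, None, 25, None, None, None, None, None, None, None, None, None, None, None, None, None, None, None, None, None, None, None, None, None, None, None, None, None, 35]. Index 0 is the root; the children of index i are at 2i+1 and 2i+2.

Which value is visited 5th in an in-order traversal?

39

In-order visits the left subtree, then the node, then the right subtree.
At 1: go left to 6.
  At 6: go left to 27.
    27 is a leaf — visit 27.
  Visit 6.
  At 6: go right to 3.
    3 is a leaf — visit 3.
Visit 1.
At 1: go right to 23.
  At 23: go left to 39.
    At 39: no left child.
    Visit 39.
    At 39: go right to 14.
      At 14: go left to 25.
        At 25: go left to 35.
          35 is a leaf — visit 35.
        Visit 25.
        At 25: no right child.
      Visit 14.
      At 14: no right child.
  Visit 23.
  At 23: no right child.
Full in-order sequence: 27, 6, 3, 1, 39, 35, 25, 14, 23.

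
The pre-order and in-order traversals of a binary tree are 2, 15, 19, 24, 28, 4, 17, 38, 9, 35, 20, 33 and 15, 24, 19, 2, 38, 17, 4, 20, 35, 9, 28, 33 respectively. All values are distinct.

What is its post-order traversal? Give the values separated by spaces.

24 19 15 38 17 20 35 9 4 33 28 2

The first element of pre-order is the root; it splits in-order into left and right subtrees.
Root 2: left subtree has 3 nodes {15, 24, 19}, right has 8 {38, 17, 4, 20, 35, 9, 28, 33}.
  Root 15: left subtree has 0 nodes { }, right has 2 {24, 19}.
    Root 19: left subtree has 1 node {24}, right has 0 { }.
  Root 28: left subtree has 6 nodes {38, 17, 4, 20, 35, 9}, right has 1 {33}.
    Root 4: left subtree has 2 nodes {38, 17}, right has 3 {20, 35, 9}.
      Root 17: left subtree has 1 node {38}, right has 0 { }.
      Root 9: left subtree has 2 nodes {20, 35}, right has 0 { }.
        Root 35: left subtree has 1 node {20}, right has 0 { }.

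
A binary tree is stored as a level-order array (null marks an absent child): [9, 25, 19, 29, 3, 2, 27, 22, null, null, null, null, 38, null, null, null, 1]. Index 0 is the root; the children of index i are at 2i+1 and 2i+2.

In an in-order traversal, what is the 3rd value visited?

In-order visits the left subtree, then the node, then the right subtree.
At 9: go left to 25.
  At 25: go left to 29.
    At 29: go left to 22.
      At 22: no left child.
      Visit 22.
      At 22: go right to 1.
        1 is a leaf — visit 1.
    Visit 29.
    At 29: no right child.
  Visit 25.
  At 25: go right to 3.
    3 is a leaf — visit 3.
Visit 9.
At 9: go right to 19.
  At 19: go left to 2.
    At 2: no left child.
    Visit 2.
    At 2: go right to 38.
      38 is a leaf — visit 38.
  Visit 19.
  At 19: go right to 27.
    27 is a leaf — visit 27.
Full in-order sequence: 22, 1, 29, 25, 3, 9, 2, 38, 19, 27.

29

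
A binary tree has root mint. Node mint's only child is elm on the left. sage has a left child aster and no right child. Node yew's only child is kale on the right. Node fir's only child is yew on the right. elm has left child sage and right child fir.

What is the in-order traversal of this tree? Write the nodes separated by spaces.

In-order visits the left subtree, then the node, then the right subtree.
At mint: go left to elm.
  At elm: go left to sage.
    At sage: go left to aster.
      aster is a leaf — visit aster.
    Visit sage.
    At sage: no right child.
  Visit elm.
  At elm: go right to fir.
    At fir: no left child.
    Visit fir.
    At fir: go right to yew.
      At yew: no left child.
      Visit yew.
      At yew: go right to kale.
        kale is a leaf — visit kale.
Visit mint.
At mint: no right child.

aster sage elm fir yew kale mint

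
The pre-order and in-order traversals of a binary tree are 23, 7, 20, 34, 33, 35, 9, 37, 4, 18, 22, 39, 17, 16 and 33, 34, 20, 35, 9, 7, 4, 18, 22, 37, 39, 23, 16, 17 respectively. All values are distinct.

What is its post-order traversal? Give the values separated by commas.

33, 34, 9, 35, 20, 22, 18, 4, 39, 37, 7, 16, 17, 23

The first element of pre-order is the root; it splits in-order into left and right subtrees.
Root 23: left subtree has 11 nodes {33, 34, 20, 35, 9, 7, 4, 18, 22, 37, 39}, right has 2 {16, 17}.
  Root 7: left subtree has 5 nodes {33, 34, 20, 35, 9}, right has 5 {4, 18, 22, 37, 39}.
    Root 20: left subtree has 2 nodes {33, 34}, right has 2 {35, 9}.
      Root 34: left subtree has 1 node {33}, right has 0 { }.
      Root 35: left subtree has 0 nodes { }, right has 1 {9}.
    Root 37: left subtree has 3 nodes {4, 18, 22}, right has 1 {39}.
      Root 4: left subtree has 0 nodes { }, right has 2 {18, 22}.
        Root 18: left subtree has 0 nodes { }, right has 1 {22}.
  Root 17: left subtree has 1 node {16}, right has 0 { }.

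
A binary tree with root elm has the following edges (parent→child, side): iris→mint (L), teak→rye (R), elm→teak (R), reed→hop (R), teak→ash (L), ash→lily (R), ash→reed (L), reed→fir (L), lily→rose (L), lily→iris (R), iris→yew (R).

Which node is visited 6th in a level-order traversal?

lily

Level-order visits nodes level by level from the root, left to right within each level.
Level 0: elm
Level 1: teak
Level 2: ash, rye
Level 3: reed, lily
Level 4: fir, hop, rose, iris
Level 5: mint, yew
Full level-order sequence: elm, teak, ash, rye, reed, lily, fir, hop, rose, iris, mint, yew.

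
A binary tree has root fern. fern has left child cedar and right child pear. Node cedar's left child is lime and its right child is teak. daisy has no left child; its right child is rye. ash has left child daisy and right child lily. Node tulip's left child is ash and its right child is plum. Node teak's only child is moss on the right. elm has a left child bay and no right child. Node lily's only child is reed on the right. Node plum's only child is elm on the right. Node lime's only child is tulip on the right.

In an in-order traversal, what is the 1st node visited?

lime

In-order visits the left subtree, then the node, then the right subtree.
At fern: go left to cedar.
  At cedar: go left to lime.
    At lime: no left child.
    Visit lime.
    At lime: go right to tulip.
      At tulip: go left to ash.
        At ash: go left to daisy.
          At daisy: no left child.
          Visit daisy.
          At daisy: go right to rye.
            rye is a leaf — visit rye.
        Visit ash.
        At ash: go right to lily.
          At lily: no left child.
          Visit lily.
          At lily: go right to reed.
            reed is a leaf — visit reed.
      Visit tulip.
      At tulip: go right to plum.
        At plum: no left child.
        Visit plum.
        At plum: go right to elm.
          At elm: go left to bay.
            bay is a leaf — visit bay.
          Visit elm.
          At elm: no right child.
  Visit cedar.
  At cedar: go right to teak.
    At teak: no left child.
    Visit teak.
    At teak: go right to moss.
      moss is a leaf — visit moss.
Visit fern.
At fern: go right to pear.
  pear is a leaf — visit pear.
Full in-order sequence: lime, daisy, rye, ash, lily, reed, tulip, plum, bay, elm, cedar, teak, moss, fern, pear.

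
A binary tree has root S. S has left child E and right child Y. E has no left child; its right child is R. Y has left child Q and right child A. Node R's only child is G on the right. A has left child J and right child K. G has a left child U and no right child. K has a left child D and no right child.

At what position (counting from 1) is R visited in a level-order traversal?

4

Level-order visits nodes level by level from the root, left to right within each level.
Level 0: S
Level 1: E, Y
Level 2: R, Q, A
Level 3: G, J, K
Level 4: U, D
Full level-order sequence: S, E, Y, R, Q, A, G, J, K, U, D.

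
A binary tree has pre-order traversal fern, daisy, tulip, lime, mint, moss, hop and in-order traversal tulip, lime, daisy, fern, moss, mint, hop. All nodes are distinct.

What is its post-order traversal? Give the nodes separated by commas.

lime, tulip, daisy, moss, hop, mint, fern

The first element of pre-order is the root; it splits in-order into left and right subtrees.
Root fern: left subtree has 3 nodes {tulip, lime, daisy}, right has 3 {moss, mint, hop}.
  Root daisy: left subtree has 2 nodes {tulip, lime}, right has 0 { }.
    Root tulip: left subtree has 0 nodes { }, right has 1 {lime}.
  Root mint: left subtree has 1 node {moss}, right has 1 {hop}.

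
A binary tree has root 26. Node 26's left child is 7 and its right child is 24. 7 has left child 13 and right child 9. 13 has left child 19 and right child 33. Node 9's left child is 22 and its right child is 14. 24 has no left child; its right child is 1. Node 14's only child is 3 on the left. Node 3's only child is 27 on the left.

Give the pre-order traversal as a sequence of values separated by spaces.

26 7 13 19 33 9 22 14 3 27 24 1

Pre-order visits the node, then its left subtree, then its right subtree.
Visit 26.
At 26: go left to 7.
  Visit 7.
  At 7: go left to 13.
    Visit 13.
    At 13: go left to 19.
      19 is a leaf — visit 19.
    At 13: go right to 33.
      33 is a leaf — visit 33.
  At 7: go right to 9.
    Visit 9.
    At 9: go left to 22.
      22 is a leaf — visit 22.
    At 9: go right to 14.
      Visit 14.
      At 14: go left to 3.
        Visit 3.
        At 3: go left to 27.
          27 is a leaf — visit 27.
        At 3: no right child.
      At 14: no right child.
At 26: go right to 24.
  Visit 24.
  At 24: no left child.
  At 24: go right to 1.
    1 is a leaf — visit 1.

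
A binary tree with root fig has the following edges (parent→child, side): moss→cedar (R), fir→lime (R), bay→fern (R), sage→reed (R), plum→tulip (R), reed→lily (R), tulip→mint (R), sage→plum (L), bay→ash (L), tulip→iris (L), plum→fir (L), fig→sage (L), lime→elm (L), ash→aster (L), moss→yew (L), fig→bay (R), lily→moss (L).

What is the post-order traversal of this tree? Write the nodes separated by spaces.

Post-order visits the left subtree, then the right subtree, then the node.
At fig: go left to sage.
  At sage: go left to plum.
    At plum: go left to fir.
      At fir: no left child.
      At fir: go right to lime.
        At lime: go left to elm.
          elm is a leaf — visit elm.
        At lime: no right child.
        Visit lime.
      Visit fir.
    At plum: go right to tulip.
      At tulip: go left to iris.
        iris is a leaf — visit iris.
      At tulip: go right to mint.
        mint is a leaf — visit mint.
      Visit tulip.
    Visit plum.
  At sage: go right to reed.
    At reed: no left child.
    At reed: go right to lily.
      At lily: go left to moss.
        At moss: go left to yew.
          yew is a leaf — visit yew.
        At moss: go right to cedar.
          cedar is a leaf — visit cedar.
        Visit moss.
      At lily: no right child.
      Visit lily.
    Visit reed.
  Visit sage.
At fig: go right to bay.
  At bay: go left to ash.
    At ash: go left to aster.
      aster is a leaf — visit aster.
    At ash: no right child.
    Visit ash.
  At bay: go right to fern.
    fern is a leaf — visit fern.
  Visit bay.
Visit fig.

elm lime fir iris mint tulip plum yew cedar moss lily reed sage aster ash fern bay fig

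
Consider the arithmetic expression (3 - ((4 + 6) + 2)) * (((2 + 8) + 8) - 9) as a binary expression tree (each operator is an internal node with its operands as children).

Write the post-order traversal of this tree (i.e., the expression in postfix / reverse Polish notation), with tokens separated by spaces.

Post-order on an expression tree gives postfix notation: for each operator, emit left operand, right operand, then the operator.

3 4 6 + 2 + - 2 8 + 8 + 9 - *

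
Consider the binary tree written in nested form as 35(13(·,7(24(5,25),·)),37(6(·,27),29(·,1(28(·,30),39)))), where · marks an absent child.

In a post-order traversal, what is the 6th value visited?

27

Post-order visits the left subtree, then the right subtree, then the node.
At 35: go left to 13.
  At 13: no left child.
  At 13: go right to 7.
    At 7: go left to 24.
      At 24: go left to 5.
        5 is a leaf — visit 5.
      At 24: go right to 25.
        25 is a leaf — visit 25.
      Visit 24.
    At 7: no right child.
    Visit 7.
  Visit 13.
At 35: go right to 37.
  At 37: go left to 6.
    At 6: no left child.
    At 6: go right to 27.
      27 is a leaf — visit 27.
    Visit 6.
  At 37: go right to 29.
    At 29: no left child.
    At 29: go right to 1.
      At 1: go left to 28.
        At 28: no left child.
        At 28: go right to 30.
          30 is a leaf — visit 30.
        Visit 28.
      At 1: go right to 39.
        39 is a leaf — visit 39.
      Visit 1.
    Visit 29.
  Visit 37.
Visit 35.
Full post-order sequence: 5, 25, 24, 7, 13, 27, 6, 30, 28, 39, 1, 29, 37, 35.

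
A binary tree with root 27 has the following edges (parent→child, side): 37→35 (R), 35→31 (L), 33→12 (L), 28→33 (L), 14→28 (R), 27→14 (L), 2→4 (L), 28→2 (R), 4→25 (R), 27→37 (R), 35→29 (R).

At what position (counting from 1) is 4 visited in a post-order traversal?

4

Post-order visits the left subtree, then the right subtree, then the node.
At 27: go left to 14.
  At 14: no left child.
  At 14: go right to 28.
    At 28: go left to 33.
      At 33: go left to 12.
        12 is a leaf — visit 12.
      At 33: no right child.
      Visit 33.
    At 28: go right to 2.
      At 2: go left to 4.
        At 4: no left child.
        At 4: go right to 25.
          25 is a leaf — visit 25.
        Visit 4.
      At 2: no right child.
      Visit 2.
    Visit 28.
  Visit 14.
At 27: go right to 37.
  At 37: no left child.
  At 37: go right to 35.
    At 35: go left to 31.
      31 is a leaf — visit 31.
    At 35: go right to 29.
      29 is a leaf — visit 29.
    Visit 35.
  Visit 37.
Visit 27.
Full post-order sequence: 12, 33, 25, 4, 2, 28, 14, 31, 29, 35, 37, 27.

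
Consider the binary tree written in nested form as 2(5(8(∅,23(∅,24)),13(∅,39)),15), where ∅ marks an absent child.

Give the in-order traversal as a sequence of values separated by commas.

In-order visits the left subtree, then the node, then the right subtree.
At 2: go left to 5.
  At 5: go left to 8.
    At 8: no left child.
    Visit 8.
    At 8: go right to 23.
      At 23: no left child.
      Visit 23.
      At 23: go right to 24.
        24 is a leaf — visit 24.
  Visit 5.
  At 5: go right to 13.
    At 13: no left child.
    Visit 13.
    At 13: go right to 39.
      39 is a leaf — visit 39.
Visit 2.
At 2: go right to 15.
  15 is a leaf — visit 15.

8, 23, 24, 5, 13, 39, 2, 15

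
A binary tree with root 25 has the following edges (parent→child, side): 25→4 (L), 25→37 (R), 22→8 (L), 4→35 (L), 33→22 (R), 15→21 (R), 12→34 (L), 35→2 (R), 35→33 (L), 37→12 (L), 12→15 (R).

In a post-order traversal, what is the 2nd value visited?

22

Post-order visits the left subtree, then the right subtree, then the node.
At 25: go left to 4.
  At 4: go left to 35.
    At 35: go left to 33.
      At 33: no left child.
      At 33: go right to 22.
        At 22: go left to 8.
          8 is a leaf — visit 8.
        At 22: no right child.
        Visit 22.
      Visit 33.
    At 35: go right to 2.
      2 is a leaf — visit 2.
    Visit 35.
  At 4: no right child.
  Visit 4.
At 25: go right to 37.
  At 37: go left to 12.
    At 12: go left to 34.
      34 is a leaf — visit 34.
    At 12: go right to 15.
      At 15: no left child.
      At 15: go right to 21.
        21 is a leaf — visit 21.
      Visit 15.
    Visit 12.
  At 37: no right child.
  Visit 37.
Visit 25.
Full post-order sequence: 8, 22, 33, 2, 35, 4, 34, 21, 15, 12, 37, 25.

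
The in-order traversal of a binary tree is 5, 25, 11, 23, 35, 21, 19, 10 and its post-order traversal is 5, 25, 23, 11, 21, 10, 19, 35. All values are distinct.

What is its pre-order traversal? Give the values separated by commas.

35, 11, 25, 5, 23, 19, 21, 10

The last element of post-order is the root; it splits in-order into left and right subtrees.
Root 35: left subtree has 4 nodes {5, 25, 11, 23}, right has 3 {21, 19, 10}.
  Root 11: left subtree has 2 nodes {5, 25}, right has 1 {23}.
    Root 25: left subtree has 1 node {5}, right has 0 { }.
  Root 19: left subtree has 1 node {21}, right has 1 {10}.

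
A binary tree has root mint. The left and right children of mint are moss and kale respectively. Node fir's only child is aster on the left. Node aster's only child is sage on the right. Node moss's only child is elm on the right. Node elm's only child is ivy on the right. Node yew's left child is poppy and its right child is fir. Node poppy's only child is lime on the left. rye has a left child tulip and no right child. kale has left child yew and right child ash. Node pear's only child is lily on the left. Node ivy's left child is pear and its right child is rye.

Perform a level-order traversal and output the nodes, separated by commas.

mint, moss, kale, elm, yew, ash, ivy, poppy, fir, pear, rye, lime, aster, lily, tulip, sage

Level-order visits nodes level by level from the root, left to right within each level.
Level 0: mint
Level 1: moss, kale
Level 2: elm, yew, ash
Level 3: ivy, poppy, fir
Level 4: pear, rye, lime, aster
Level 5: lily, tulip, sage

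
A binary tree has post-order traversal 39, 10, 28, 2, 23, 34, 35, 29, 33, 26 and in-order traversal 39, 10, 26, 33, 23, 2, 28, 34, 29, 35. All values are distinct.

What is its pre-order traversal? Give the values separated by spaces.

The last element of post-order is the root; it splits in-order into left and right subtrees.
Root 26: left subtree has 2 nodes {39, 10}, right has 7 {33, 23, 2, 28, 34, 29, 35}.
  Root 10: left subtree has 1 node {39}, right has 0 { }.
  Root 33: left subtree has 0 nodes { }, right has 6 {23, 2, 28, 34, 29, 35}.
    Root 29: left subtree has 4 nodes {23, 2, 28, 34}, right has 1 {35}.
      Root 34: left subtree has 3 nodes {23, 2, 28}, right has 0 { }.
        Root 23: left subtree has 0 nodes { }, right has 2 {2, 28}.
          Root 2: left subtree has 0 nodes { }, right has 1 {28}.

26 10 39 33 29 34 23 2 28 35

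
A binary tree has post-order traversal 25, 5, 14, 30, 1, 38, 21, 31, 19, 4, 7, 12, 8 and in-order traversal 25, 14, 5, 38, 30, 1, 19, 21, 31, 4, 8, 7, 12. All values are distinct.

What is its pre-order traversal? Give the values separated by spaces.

The last element of post-order is the root; it splits in-order into left and right subtrees.
Root 8: left subtree has 10 nodes {25, 14, 5, 38, 30, 1, 19, 21, 31, 4}, right has 2 {7, 12}.
  Root 4: left subtree has 9 nodes {25, 14, 5, 38, 30, 1, 19, 21, 31}, right has 0 { }.
    Root 19: left subtree has 6 nodes {25, 14, 5, 38, 30, 1}, right has 2 {21, 31}.
      Root 38: left subtree has 3 nodes {25, 14, 5}, right has 2 {30, 1}.
        Root 14: left subtree has 1 node {25}, right has 1 {5}.
        Root 1: left subtree has 1 node {30}, right has 0 { }.
      Root 31: left subtree has 1 node {21}, right has 0 { }.
  Root 12: left subtree has 1 node {7}, right has 0 { }.

8 4 19 38 14 25 5 1 30 31 21 12 7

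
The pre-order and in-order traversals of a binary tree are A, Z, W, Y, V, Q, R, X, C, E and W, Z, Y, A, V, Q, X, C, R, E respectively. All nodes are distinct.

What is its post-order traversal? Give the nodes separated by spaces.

The first element of pre-order is the root; it splits in-order into left and right subtrees.
Root A: left subtree has 3 nodes {W, Z, Y}, right has 6 {V, Q, X, C, R, E}.
  Root Z: left subtree has 1 node {W}, right has 1 {Y}.
  Root V: left subtree has 0 nodes { }, right has 5 {Q, X, C, R, E}.
    Root Q: left subtree has 0 nodes { }, right has 4 {X, C, R, E}.
      Root R: left subtree has 2 nodes {X, C}, right has 1 {E}.
        Root X: left subtree has 0 nodes { }, right has 1 {C}.

W Y Z C X E R Q V A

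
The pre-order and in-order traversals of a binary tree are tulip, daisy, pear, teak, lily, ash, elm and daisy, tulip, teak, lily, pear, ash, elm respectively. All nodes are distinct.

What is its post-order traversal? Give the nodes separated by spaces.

daisy lily teak elm ash pear tulip

The first element of pre-order is the root; it splits in-order into left and right subtrees.
Root tulip: left subtree has 1 node {daisy}, right has 5 {teak, lily, pear, ash, elm}.
  Root pear: left subtree has 2 nodes {teak, lily}, right has 2 {ash, elm}.
    Root teak: left subtree has 0 nodes { }, right has 1 {lily}.
    Root ash: left subtree has 0 nodes { }, right has 1 {elm}.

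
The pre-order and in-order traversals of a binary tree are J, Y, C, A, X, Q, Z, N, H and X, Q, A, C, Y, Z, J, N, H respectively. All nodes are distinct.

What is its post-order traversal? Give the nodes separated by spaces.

The first element of pre-order is the root; it splits in-order into left and right subtrees.
Root J: left subtree has 6 nodes {X, Q, A, C, Y, Z}, right has 2 {N, H}.
  Root Y: left subtree has 4 nodes {X, Q, A, C}, right has 1 {Z}.
    Root C: left subtree has 3 nodes {X, Q, A}, right has 0 { }.
      Root A: left subtree has 2 nodes {X, Q}, right has 0 { }.
        Root X: left subtree has 0 nodes { }, right has 1 {Q}.
  Root N: left subtree has 0 nodes { }, right has 1 {H}.

Q X A C Z Y H N J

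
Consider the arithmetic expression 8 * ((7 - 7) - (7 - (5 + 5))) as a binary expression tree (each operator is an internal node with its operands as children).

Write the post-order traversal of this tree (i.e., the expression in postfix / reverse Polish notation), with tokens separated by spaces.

8 7 7 - 7 5 5 + - - *

Post-order on an expression tree gives postfix notation: for each operator, emit left operand, right operand, then the operator.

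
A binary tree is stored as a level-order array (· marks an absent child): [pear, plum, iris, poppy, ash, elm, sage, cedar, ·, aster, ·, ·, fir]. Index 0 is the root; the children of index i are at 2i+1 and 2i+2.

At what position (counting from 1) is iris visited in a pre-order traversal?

Pre-order visits the node, then its left subtree, then its right subtree.
Visit pear.
At pear: go left to plum.
  Visit plum.
  At plum: go left to poppy.
    Visit poppy.
    At poppy: go left to cedar.
      cedar is a leaf — visit cedar.
    At poppy: no right child.
  At plum: go right to ash.
    Visit ash.
    At ash: go left to aster.
      aster is a leaf — visit aster.
    At ash: no right child.
At pear: go right to iris.
  Visit iris.
  At iris: go left to elm.
    Visit elm.
    At elm: no left child.
    At elm: go right to fir.
      fir is a leaf — visit fir.
  At iris: go right to sage.
    sage is a leaf — visit sage.
Full pre-order sequence: pear, plum, poppy, cedar, ash, aster, iris, elm, fir, sage.

7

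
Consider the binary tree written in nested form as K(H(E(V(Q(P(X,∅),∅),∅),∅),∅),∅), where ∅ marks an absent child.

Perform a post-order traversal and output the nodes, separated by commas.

Post-order visits the left subtree, then the right subtree, then the node.
At K: go left to H.
  At H: go left to E.
    At E: go left to V.
      At V: go left to Q.
        At Q: go left to P.
          At P: go left to X.
            X is a leaf — visit X.
          At P: no right child.
          Visit P.
        At Q: no right child.
        Visit Q.
      At V: no right child.
      Visit V.
    At E: no right child.
    Visit E.
  At H: no right child.
  Visit H.
At K: no right child.
Visit K.

X, P, Q, V, E, H, K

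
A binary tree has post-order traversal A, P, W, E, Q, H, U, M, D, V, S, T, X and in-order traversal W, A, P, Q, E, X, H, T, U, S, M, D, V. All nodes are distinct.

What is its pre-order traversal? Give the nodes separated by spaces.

X Q W P A E T H S U V D M

The last element of post-order is the root; it splits in-order into left and right subtrees.
Root X: left subtree has 5 nodes {W, A, P, Q, E}, right has 7 {H, T, U, S, M, D, V}.
  Root Q: left subtree has 3 nodes {W, A, P}, right has 1 {E}.
    Root W: left subtree has 0 nodes { }, right has 2 {A, P}.
      Root P: left subtree has 1 node {A}, right has 0 { }.
  Root T: left subtree has 1 node {H}, right has 5 {U, S, M, D, V}.
    Root S: left subtree has 1 node {U}, right has 3 {M, D, V}.
      Root V: left subtree has 2 nodes {M, D}, right has 0 { }.
        Root D: left subtree has 1 node {M}, right has 0 { }.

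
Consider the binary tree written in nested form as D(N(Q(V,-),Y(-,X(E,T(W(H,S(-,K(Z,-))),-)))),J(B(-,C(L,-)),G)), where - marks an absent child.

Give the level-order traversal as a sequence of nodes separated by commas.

Level-order visits nodes level by level from the root, left to right within each level.
Level 0: D
Level 1: N, J
Level 2: Q, Y, B, G
Level 3: V, X, C
Level 4: E, T, L
Level 5: W
Level 6: H, S
Level 7: K
Level 8: Z

D, N, J, Q, Y, B, G, V, X, C, E, T, L, W, H, S, K, Z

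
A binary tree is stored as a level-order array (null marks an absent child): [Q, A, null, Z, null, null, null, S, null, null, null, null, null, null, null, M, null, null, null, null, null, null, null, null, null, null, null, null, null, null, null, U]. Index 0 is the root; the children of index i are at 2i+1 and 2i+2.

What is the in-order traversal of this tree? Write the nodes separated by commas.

In-order visits the left subtree, then the node, then the right subtree.
At Q: go left to A.
  At A: go left to Z.
    At Z: go left to S.
      At S: go left to M.
        At M: go left to U.
          U is a leaf — visit U.
        Visit M.
        At M: no right child.
      Visit S.
      At S: no right child.
    Visit Z.
    At Z: no right child.
  Visit A.
  At A: no right child.
Visit Q.
At Q: no right child.

U, M, S, Z, A, Q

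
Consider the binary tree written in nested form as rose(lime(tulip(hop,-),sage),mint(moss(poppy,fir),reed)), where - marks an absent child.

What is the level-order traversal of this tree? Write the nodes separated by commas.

rose, lime, mint, tulip, sage, moss, reed, hop, poppy, fir

Level-order visits nodes level by level from the root, left to right within each level.
Level 0: rose
Level 1: lime, mint
Level 2: tulip, sage, moss, reed
Level 3: hop, poppy, fir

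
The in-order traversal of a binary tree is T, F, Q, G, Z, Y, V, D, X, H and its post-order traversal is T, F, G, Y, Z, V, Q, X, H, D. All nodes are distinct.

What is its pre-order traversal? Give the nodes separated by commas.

The last element of post-order is the root; it splits in-order into left and right subtrees.
Root D: left subtree has 7 nodes {T, F, Q, G, Z, Y, V}, right has 2 {X, H}.
  Root Q: left subtree has 2 nodes {T, F}, right has 4 {G, Z, Y, V}.
    Root F: left subtree has 1 node {T}, right has 0 { }.
    Root V: left subtree has 3 nodes {G, Z, Y}, right has 0 { }.
      Root Z: left subtree has 1 node {G}, right has 1 {Y}.
  Root H: left subtree has 1 node {X}, right has 0 { }.

D, Q, F, T, V, Z, G, Y, H, X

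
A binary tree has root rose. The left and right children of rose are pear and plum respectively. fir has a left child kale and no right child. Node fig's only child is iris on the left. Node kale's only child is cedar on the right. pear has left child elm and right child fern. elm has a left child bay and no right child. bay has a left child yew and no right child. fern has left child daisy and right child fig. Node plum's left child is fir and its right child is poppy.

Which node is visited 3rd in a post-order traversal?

elm

Post-order visits the left subtree, then the right subtree, then the node.
At rose: go left to pear.
  At pear: go left to elm.
    At elm: go left to bay.
      At bay: go left to yew.
        yew is a leaf — visit yew.
      At bay: no right child.
      Visit bay.
    At elm: no right child.
    Visit elm.
  At pear: go right to fern.
    At fern: go left to daisy.
      daisy is a leaf — visit daisy.
    At fern: go right to fig.
      At fig: go left to iris.
        iris is a leaf — visit iris.
      At fig: no right child.
      Visit fig.
    Visit fern.
  Visit pear.
At rose: go right to plum.
  At plum: go left to fir.
    At fir: go left to kale.
      At kale: no left child.
      At kale: go right to cedar.
        cedar is a leaf — visit cedar.
      Visit kale.
    At fir: no right child.
    Visit fir.
  At plum: go right to poppy.
    poppy is a leaf — visit poppy.
  Visit plum.
Visit rose.
Full post-order sequence: yew, bay, elm, daisy, iris, fig, fern, pear, cedar, kale, fir, poppy, plum, rose.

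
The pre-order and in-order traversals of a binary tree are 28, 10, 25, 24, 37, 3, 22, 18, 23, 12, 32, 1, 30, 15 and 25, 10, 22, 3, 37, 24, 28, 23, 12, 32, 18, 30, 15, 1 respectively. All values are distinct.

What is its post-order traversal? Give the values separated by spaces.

25 22 3 37 24 10 32 12 23 15 30 1 18 28

The first element of pre-order is the root; it splits in-order into left and right subtrees.
Root 28: left subtree has 6 nodes {25, 10, 22, 3, 37, 24}, right has 7 {23, 12, 32, 18, 30, 15, 1}.
  Root 10: left subtree has 1 node {25}, right has 4 {22, 3, 37, 24}.
    Root 24: left subtree has 3 nodes {22, 3, 37}, right has 0 { }.
      Root 37: left subtree has 2 nodes {22, 3}, right has 0 { }.
        Root 3: left subtree has 1 node {22}, right has 0 { }.
  Root 18: left subtree has 3 nodes {23, 12, 32}, right has 3 {30, 15, 1}.
    Root 23: left subtree has 0 nodes { }, right has 2 {12, 32}.
      Root 12: left subtree has 0 nodes { }, right has 1 {32}.
    Root 1: left subtree has 2 nodes {30, 15}, right has 0 { }.
      Root 30: left subtree has 0 nodes { }, right has 1 {15}.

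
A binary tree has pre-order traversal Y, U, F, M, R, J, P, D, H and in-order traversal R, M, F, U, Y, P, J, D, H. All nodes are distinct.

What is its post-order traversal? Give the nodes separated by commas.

The first element of pre-order is the root; it splits in-order into left and right subtrees.
Root Y: left subtree has 4 nodes {R, M, F, U}, right has 4 {P, J, D, H}.
  Root U: left subtree has 3 nodes {R, M, F}, right has 0 { }.
    Root F: left subtree has 2 nodes {R, M}, right has 0 { }.
      Root M: left subtree has 1 node {R}, right has 0 { }.
  Root J: left subtree has 1 node {P}, right has 2 {D, H}.
    Root D: left subtree has 0 nodes { }, right has 1 {H}.

R, M, F, U, P, H, D, J, Y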